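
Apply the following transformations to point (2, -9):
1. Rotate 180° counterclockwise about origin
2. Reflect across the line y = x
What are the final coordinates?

Step 1: Rotate 180° → (-2, 9)
Step 2: Reflect across line y = x → (9, -2)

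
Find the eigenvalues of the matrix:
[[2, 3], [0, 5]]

Characteristic equation: det(A - λI) = 0
λ² - (trace)λ + (det) = 0
trace = 2 + 5 = 7, det = (2)(5) - (3)(0) = 10
λ² - (7)λ + (10) = 0
λ = (7 ± √((7)² - 4·(10))) / 2 = (7 ± √9) / 2
Solving: λ = 2, 5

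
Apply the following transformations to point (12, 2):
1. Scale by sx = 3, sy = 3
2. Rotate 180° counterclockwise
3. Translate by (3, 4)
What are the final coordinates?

Step 1: Scale → (36, 6)
Step 2: Rotate 180° → (-36, -6)
Step 3: Translate → (-33, -2)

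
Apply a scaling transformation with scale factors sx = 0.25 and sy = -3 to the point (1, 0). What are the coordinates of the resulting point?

Scaling matrix:
[[0.25, 0], [0, -3]]
Result: (1 × 0.25, 0 × -3) = (0.25, 0)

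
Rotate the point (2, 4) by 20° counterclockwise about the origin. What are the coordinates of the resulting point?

Rotation matrix for 20°: [[cos 20°, -sin 20°], [sin 20°, cos 20°]] ≈ [[0.939693, -0.342020], [0.342020, 0.939693]]
[[0.939693, -0.342020], [0.342020, 0.939693]] × [2, 4]ᵀ ≈ [0.5113, 4.4428]ᵀ
Result: (0.5113, 4.4428)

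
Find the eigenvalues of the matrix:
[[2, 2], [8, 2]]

Characteristic equation: det(A - λI) = 0
λ² - (trace)λ + (det) = 0
trace = 2 + 2 = 4, det = (2)(2) - (2)(8) = -12
λ² - (4)λ + (-12) = 0
λ = (4 ± √((4)² - 4·(-12))) / 2 = (4 ± √64) / 2
Solving: λ = -2, 6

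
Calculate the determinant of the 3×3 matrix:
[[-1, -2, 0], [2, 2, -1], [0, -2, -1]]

Expansion along first row:
det = -1·det([[2,-1],[-2,-1]]) - -2·det([[2,-1],[0,-1]]) + 0·det([[2,2],[0,-2]])
    = -1·(2·-1 - -1·-2) - -2·(2·-1 - -1·0) + 0·(2·-2 - 2·0)
    = -1·-4 - -2·-2 + 0·-4
    = 4 + -4 + 0 = 0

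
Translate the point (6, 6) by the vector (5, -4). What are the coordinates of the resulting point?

Translation by (5, -4) (homogeneous matrix [[1, 0, 5], [0, 1, -4], [0, 0, 1]]):
x' = 6 + 5 = 11
y' = 6 + -4 = 2
Result: (11, 2)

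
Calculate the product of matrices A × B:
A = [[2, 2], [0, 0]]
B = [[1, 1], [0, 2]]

Matrix multiplication:
C[0][0] = 2×1 + 2×0 = 2
C[0][1] = 2×1 + 2×2 = 6
C[1][0] = 0×1 + 0×0 = 0
C[1][1] = 0×1 + 0×2 = 0
Result: [[2, 6], [0, 0]]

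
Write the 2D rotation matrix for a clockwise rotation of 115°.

Rotation matrix formula: [[cos θ, -sin θ], [sin θ, cos θ]]
A clockwise rotation by 115° is equivalent to a counterclockwise rotation by -115°.
For θ = -115°:
cos(-115°) = -0.4226
sin(-115°) = -0.9063
Result: [[-0.4226, 0.9063], [-0.9063, -0.4226]]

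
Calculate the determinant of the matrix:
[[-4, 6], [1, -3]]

For a 2×2 matrix [[a, b], [c, d]], det = ad - bc
det = (-4)(-3) - (6)(1) = 12 - 6 = 6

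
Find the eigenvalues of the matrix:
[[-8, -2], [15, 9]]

Characteristic equation: det(A - λI) = 0
λ² - (trace)λ + (det) = 0
trace = -8 + 9 = 1, det = (-8)(9) - (-2)(15) = -42
λ² - (1)λ + (-42) = 0
λ = (1 ± √((1)² - 4·(-42))) / 2 = (1 ± √169) / 2
Solving: λ = -6, 7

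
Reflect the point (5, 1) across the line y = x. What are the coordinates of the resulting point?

Reflection across line y = x: (5, 1) → (1, 5)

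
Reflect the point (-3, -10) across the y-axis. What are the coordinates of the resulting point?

Reflection across y-axis: (-3, -10) → (3, -10)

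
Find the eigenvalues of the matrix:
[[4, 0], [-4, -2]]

Characteristic equation: det(A - λI) = 0
λ² - (trace)λ + (det) = 0
trace = 4 + -2 = 2, det = (4)(-2) - (0)(-4) = -8
λ² - (2)λ + (-8) = 0
λ = (2 ± √((2)² - 4·(-8))) / 2 = (2 ± √36) / 2
Solving: λ = -2, 4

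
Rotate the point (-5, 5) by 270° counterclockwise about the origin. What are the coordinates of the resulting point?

Rotation matrix for 270°: [[cos 270°, -sin 270°], [sin 270°, cos 270°]] = [[0, 1], [-1, 0]]
[[0, 1], [-1, 0]] × [-5, 5]ᵀ = [5, 5]ᵀ
Result: (5, 5)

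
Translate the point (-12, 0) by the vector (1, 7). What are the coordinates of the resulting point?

Translation by (1, 7) (homogeneous matrix [[1, 0, 1], [0, 1, 7], [0, 0, 1]]):
x' = -12 + 1 = -11
y' = 0 + 7 = 7
Result: (-11, 7)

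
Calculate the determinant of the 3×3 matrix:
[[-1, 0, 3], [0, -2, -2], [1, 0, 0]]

Expansion along first row:
det = -1·det([[-2,-2],[0,0]]) - 0·det([[0,-2],[1,0]]) + 3·det([[0,-2],[1,0]])
    = -1·(-2·0 - -2·0) - 0·(0·0 - -2·1) + 3·(0·0 - -2·1)
    = -1·0 - 0·2 + 3·2
    = 0 + 0 + 6 = 6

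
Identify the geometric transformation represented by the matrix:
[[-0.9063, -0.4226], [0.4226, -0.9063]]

This matrix represents: rotation by 155° counterclockwise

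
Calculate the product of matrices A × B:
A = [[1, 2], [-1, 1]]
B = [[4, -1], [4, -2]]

Matrix multiplication:
C[0][0] = 1×4 + 2×4 = 12
C[0][1] = 1×-1 + 2×-2 = -5
C[1][0] = -1×4 + 1×4 = 0
C[1][1] = -1×-1 + 1×-2 = -1
Result: [[12, -5], [0, -1]]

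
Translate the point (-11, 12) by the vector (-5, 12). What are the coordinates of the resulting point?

Translation by (-5, 12) (homogeneous matrix [[1, 0, -5], [0, 1, 12], [0, 0, 1]]):
x' = -11 + -5 = -16
y' = 12 + 12 = 24
Result: (-16, 24)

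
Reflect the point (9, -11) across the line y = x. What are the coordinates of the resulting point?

Reflection across line y = x: (9, -11) → (-11, 9)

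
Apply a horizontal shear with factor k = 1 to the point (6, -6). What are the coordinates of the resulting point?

Shear matrix for horizontal shear with factor k = 1:
[[1, 1], [0, 1]]
Result: (6, -6) → (0, -6)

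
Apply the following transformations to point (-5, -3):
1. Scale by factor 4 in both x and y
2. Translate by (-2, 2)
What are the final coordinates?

Step 1: Scale (-5, -3) by 4 → (-20, -12)
Step 2: Translate by (-2, 2) → (-22, -10)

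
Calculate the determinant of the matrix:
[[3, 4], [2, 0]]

For a 2×2 matrix [[a, b], [c, d]], det = ad - bc
det = (3)(0) - (4)(2) = 0 - 8 = -8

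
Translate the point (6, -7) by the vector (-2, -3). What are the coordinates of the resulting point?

Translation by (-2, -3) (homogeneous matrix [[1, 0, -2], [0, 1, -3], [0, 0, 1]]):
x' = 6 + -2 = 4
y' = -7 + -3 = -10
Result: (4, -10)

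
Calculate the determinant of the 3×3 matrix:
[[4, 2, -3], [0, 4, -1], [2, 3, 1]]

Expansion along first row:
det = 4·det([[4,-1],[3,1]]) - 2·det([[0,-1],[2,1]]) + -3·det([[0,4],[2,3]])
    = 4·(4·1 - -1·3) - 2·(0·1 - -1·2) + -3·(0·3 - 4·2)
    = 4·7 - 2·2 + -3·-8
    = 28 + -4 + 24 = 48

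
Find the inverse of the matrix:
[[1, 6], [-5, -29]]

For [[a,b],[c,d]], inverse = (1/det)·[[d,-b],[-c,a]]
det = (1)(-29) - (6)(-5) = -29 - -30 = 1
Inverse = [[-29, -6], [5, 1]]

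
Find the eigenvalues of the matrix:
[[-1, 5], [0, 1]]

Characteristic equation: det(A - λI) = 0
λ² - (trace)λ + (det) = 0
trace = -1 + 1 = 0, det = (-1)(1) - (5)(0) = -1
λ² - (0)λ + (-1) = 0
λ = (0 ± √((0)² - 4·(-1))) / 2 = (0 ± √4) / 2
Solving: λ = -1, 1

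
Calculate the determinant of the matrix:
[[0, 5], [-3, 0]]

For a 2×2 matrix [[a, b], [c, d]], det = ad - bc
det = (0)(0) - (5)(-3) = 0 - -15 = 15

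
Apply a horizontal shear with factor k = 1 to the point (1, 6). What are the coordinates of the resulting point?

Shear matrix for horizontal shear with factor k = 1:
[[1, 1], [0, 1]]
Result: (1, 6) → (7, 6)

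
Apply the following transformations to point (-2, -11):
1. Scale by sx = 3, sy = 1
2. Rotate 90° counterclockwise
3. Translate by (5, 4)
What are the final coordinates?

Step 1: Scale → (-6, -11)
Step 2: Rotate 90° → (11, -6)
Step 3: Translate → (16, -2)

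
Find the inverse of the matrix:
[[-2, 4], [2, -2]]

For [[a,b],[c,d]], inverse = (1/det)·[[d,-b],[-c,a]]
det = (-2)(-2) - (4)(2) = 4 - 8 = -4
Inverse = (1/-4)·[[-2, -4], [-2, -2]]
= [[1/2, 1], [1/2, 1/2]]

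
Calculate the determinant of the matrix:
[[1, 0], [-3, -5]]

For a 2×2 matrix [[a, b], [c, d]], det = ad - bc
det = (1)(-5) - (0)(-3) = -5 - 0 = -5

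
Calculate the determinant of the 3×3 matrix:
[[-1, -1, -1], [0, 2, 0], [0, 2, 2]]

Expansion along first row:
det = -1·det([[2,0],[2,2]]) - -1·det([[0,0],[0,2]]) + -1·det([[0,2],[0,2]])
    = -1·(2·2 - 0·2) - -1·(0·2 - 0·0) + -1·(0·2 - 2·0)
    = -1·4 - -1·0 + -1·0
    = -4 + 0 + 0 = -4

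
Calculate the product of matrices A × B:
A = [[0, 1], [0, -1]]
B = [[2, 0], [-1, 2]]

Matrix multiplication:
C[0][0] = 0×2 + 1×-1 = -1
C[0][1] = 0×0 + 1×2 = 2
C[1][0] = 0×2 + -1×-1 = 1
C[1][1] = 0×0 + -1×2 = -2
Result: [[-1, 2], [1, -2]]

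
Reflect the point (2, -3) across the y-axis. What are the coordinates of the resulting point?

Reflection across y-axis: (2, -3) → (-2, -3)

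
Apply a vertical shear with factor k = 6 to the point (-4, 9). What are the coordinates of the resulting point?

Shear matrix for vertical shear with factor k = 6:
[[1, 0], [6, 1]]
Result: (-4, 9) → (-4, -15)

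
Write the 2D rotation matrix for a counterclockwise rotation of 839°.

Rotation matrix formula: [[cos θ, -sin θ], [sin θ, cos θ]]
For θ = 839°:
cos(839°) = -0.4848
sin(839°) = 0.8746
Result: [[-0.4848, -0.8746], [0.8746, -0.4848]]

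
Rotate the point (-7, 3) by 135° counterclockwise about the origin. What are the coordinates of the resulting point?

Rotation matrix for 135°: [[cos 135°, -sin 135°], [sin 135°, cos 135°]] ≈ [[-0.707107, -0.707107], [0.707107, -0.707107]]
[[-0.707107, -0.707107], [0.707107, -0.707107]] × [-7, 3]ᵀ ≈ [2.8284, -7.0711]ᵀ
Result: (2.8284, -7.0711)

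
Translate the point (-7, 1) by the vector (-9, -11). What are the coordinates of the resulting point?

Translation by (-9, -11) (homogeneous matrix [[1, 0, -9], [0, 1, -11], [0, 0, 1]]):
x' = -7 + -9 = -16
y' = 1 + -11 = -10
Result: (-16, -10)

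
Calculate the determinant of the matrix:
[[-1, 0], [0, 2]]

For a 2×2 matrix [[a, b], [c, d]], det = ad - bc
det = (-1)(2) - (0)(0) = -2 - 0 = -2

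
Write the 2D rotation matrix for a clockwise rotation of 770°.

Rotation matrix formula: [[cos θ, -sin θ], [sin θ, cos θ]]
A clockwise rotation by 770° is equivalent to a counterclockwise rotation by -770°.
For θ = -770°:
cos(-770°) = 0.6428
sin(-770°) = -0.7660
Result: [[0.6428, 0.7660], [-0.7660, 0.6428]]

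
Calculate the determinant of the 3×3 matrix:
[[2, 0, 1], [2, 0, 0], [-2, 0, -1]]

Expansion along first row:
det = 2·det([[0,0],[0,-1]]) - 0·det([[2,0],[-2,-1]]) + 1·det([[2,0],[-2,0]])
    = 2·(0·-1 - 0·0) - 0·(2·-1 - 0·-2) + 1·(2·0 - 0·-2)
    = 2·0 - 0·-2 + 1·0
    = 0 + 0 + 0 = 0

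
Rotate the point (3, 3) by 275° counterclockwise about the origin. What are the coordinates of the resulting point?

Rotation matrix for 275°: [[cos 275°, -sin 275°], [sin 275°, cos 275°]] ≈ [[0.087156, 0.996195], [-0.996195, 0.087156]]
[[0.087156, 0.996195], [-0.996195, 0.087156]] × [3, 3]ᵀ ≈ [3.2501, -2.7271]ᵀ
Result: (3.2501, -2.7271)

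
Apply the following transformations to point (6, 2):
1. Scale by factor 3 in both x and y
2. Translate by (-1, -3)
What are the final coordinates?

Step 1: Scale (6, 2) by 3 → (18, 6)
Step 2: Translate by (-1, -3) → (17, 3)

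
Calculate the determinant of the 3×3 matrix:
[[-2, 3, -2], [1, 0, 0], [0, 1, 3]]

Expansion along first row:
det = -2·det([[0,0],[1,3]]) - 3·det([[1,0],[0,3]]) + -2·det([[1,0],[0,1]])
    = -2·(0·3 - 0·1) - 3·(1·3 - 0·0) + -2·(1·1 - 0·0)
    = -2·0 - 3·3 + -2·1
    = 0 + -9 + -2 = -11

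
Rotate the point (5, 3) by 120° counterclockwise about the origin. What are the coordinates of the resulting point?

Rotation matrix for 120°: [[cos 120°, -sin 120°], [sin 120°, cos 120°]] ≈ [[-0.500000, -0.866025], [0.866025, -0.500000]]
[[-0.500000, -0.866025], [0.866025, -0.500000]] × [5, 3]ᵀ ≈ [-5.0981, 2.8301]ᵀ
Result: (-5.0981, 2.8301)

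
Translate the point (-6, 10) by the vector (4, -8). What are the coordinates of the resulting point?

Translation by (4, -8) (homogeneous matrix [[1, 0, 4], [0, 1, -8], [0, 0, 1]]):
x' = -6 + 4 = -2
y' = 10 + -8 = 2
Result: (-2, 2)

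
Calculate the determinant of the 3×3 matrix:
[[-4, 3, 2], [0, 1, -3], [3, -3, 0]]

Expansion along first row:
det = -4·det([[1,-3],[-3,0]]) - 3·det([[0,-3],[3,0]]) + 2·det([[0,1],[3,-3]])
    = -4·(1·0 - -3·-3) - 3·(0·0 - -3·3) + 2·(0·-3 - 1·3)
    = -4·-9 - 3·9 + 2·-3
    = 36 + -27 + -6 = 3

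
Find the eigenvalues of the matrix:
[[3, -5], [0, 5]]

Characteristic equation: det(A - λI) = 0
λ² - (trace)λ + (det) = 0
trace = 3 + 5 = 8, det = (3)(5) - (-5)(0) = 15
λ² - (8)λ + (15) = 0
λ = (8 ± √((8)² - 4·(15))) / 2 = (8 ± √4) / 2
Solving: λ = 3, 5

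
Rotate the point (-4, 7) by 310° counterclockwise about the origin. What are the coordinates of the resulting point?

Rotation matrix for 310°: [[cos 310°, -sin 310°], [sin 310°, cos 310°]] ≈ [[0.642788, 0.766044], [-0.766044, 0.642788]]
[[0.642788, 0.766044], [-0.766044, 0.642788]] × [-4, 7]ᵀ ≈ [2.7912, 7.5637]ᵀ
Result: (2.7912, 7.5637)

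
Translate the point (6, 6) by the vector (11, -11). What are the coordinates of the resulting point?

Translation by (11, -11) (homogeneous matrix [[1, 0, 11], [0, 1, -11], [0, 0, 1]]):
x' = 6 + 11 = 17
y' = 6 + -11 = -5
Result: (17, -5)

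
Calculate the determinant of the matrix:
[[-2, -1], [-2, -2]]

For a 2×2 matrix [[a, b], [c, d]], det = ad - bc
det = (-2)(-2) - (-1)(-2) = 4 - 2 = 2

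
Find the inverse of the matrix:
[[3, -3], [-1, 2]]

For [[a,b],[c,d]], inverse = (1/det)·[[d,-b],[-c,a]]
det = (3)(2) - (-3)(-1) = 6 - 3 = 3
Inverse = (1/3)·[[2, 3], [1, 3]]
= [[2/3, 1], [1/3, 1]]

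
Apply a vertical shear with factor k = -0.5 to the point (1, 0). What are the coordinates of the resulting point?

Shear matrix for vertical shear with factor k = -0.5:
[[1, 0], [-0.50, 1]]
Result: (1, 0) → (1, -0.5)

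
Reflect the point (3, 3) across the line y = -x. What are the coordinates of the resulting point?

Reflection across line y = -x: (3, 3) → (-3, -3)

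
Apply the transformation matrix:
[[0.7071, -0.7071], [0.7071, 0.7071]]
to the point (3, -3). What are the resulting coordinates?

Matrix multiplication:
[[0.7071, -0.7071], [0.7071, 0.7071]] × [3, -3]ᵀ
= [(0.7071)(3) + (-0.7071)(-3), (0.7071)(3) + (0.7071)(-3)]ᵀ
= [4.2426, 0]ᵀ
Result: (4.2426, 0)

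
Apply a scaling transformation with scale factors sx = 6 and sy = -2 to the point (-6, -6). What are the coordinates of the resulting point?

Scaling matrix:
[[6, 0], [0, -2]]
Result: (-6 × 6, -6 × -2) = (-36, 12)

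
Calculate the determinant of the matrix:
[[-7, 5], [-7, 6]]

For a 2×2 matrix [[a, b], [c, d]], det = ad - bc
det = (-7)(6) - (5)(-7) = -42 - -35 = -7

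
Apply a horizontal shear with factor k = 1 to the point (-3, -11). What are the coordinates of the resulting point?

Shear matrix for horizontal shear with factor k = 1:
[[1, 1], [0, 1]]
Result: (-3, -11) → (-14, -11)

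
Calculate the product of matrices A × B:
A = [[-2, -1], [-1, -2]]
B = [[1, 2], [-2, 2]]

Matrix multiplication:
C[0][0] = -2×1 + -1×-2 = 0
C[0][1] = -2×2 + -1×2 = -6
C[1][0] = -1×1 + -2×-2 = 3
C[1][1] = -1×2 + -2×2 = -6
Result: [[0, -6], [3, -6]]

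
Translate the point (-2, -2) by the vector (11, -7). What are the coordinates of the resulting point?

Translation by (11, -7) (homogeneous matrix [[1, 0, 11], [0, 1, -7], [0, 0, 1]]):
x' = -2 + 11 = 9
y' = -2 + -7 = -9
Result: (9, -9)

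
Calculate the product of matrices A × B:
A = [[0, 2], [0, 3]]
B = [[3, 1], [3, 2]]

Matrix multiplication:
C[0][0] = 0×3 + 2×3 = 6
C[0][1] = 0×1 + 2×2 = 4
C[1][0] = 0×3 + 3×3 = 9
C[1][1] = 0×1 + 3×2 = 6
Result: [[6, 4], [9, 6]]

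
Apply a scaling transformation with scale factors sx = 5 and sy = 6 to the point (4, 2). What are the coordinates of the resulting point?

Scaling matrix:
[[5, 0], [0, 6]]
Result: (4 × 5, 2 × 6) = (20, 12)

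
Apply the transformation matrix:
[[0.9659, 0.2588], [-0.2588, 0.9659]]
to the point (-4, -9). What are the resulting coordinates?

Matrix multiplication:
[[0.9659, 0.2588], [-0.2588, 0.9659]] × [-4, -9]ᵀ
= [(0.9659)(-4) + (0.2588)(-9), (-0.2588)(-4) + (0.9659)(-9)]ᵀ
= [-6.1928, -7.6579]ᵀ
Result: (-6.1928, -7.6579)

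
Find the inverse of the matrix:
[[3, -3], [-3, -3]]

For [[a,b],[c,d]], inverse = (1/det)·[[d,-b],[-c,a]]
det = (3)(-3) - (-3)(-3) = -9 - 9 = -18
Inverse = (1/-18)·[[-3, 3], [3, 3]]
= [[1/6, -1/6], [-1/6, -1/6]]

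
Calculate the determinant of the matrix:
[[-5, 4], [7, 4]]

For a 2×2 matrix [[a, b], [c, d]], det = ad - bc
det = (-5)(4) - (4)(7) = -20 - 28 = -48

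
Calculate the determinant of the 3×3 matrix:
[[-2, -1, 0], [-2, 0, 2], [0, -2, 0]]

Expansion along first row:
det = -2·det([[0,2],[-2,0]]) - -1·det([[-2,2],[0,0]]) + 0·det([[-2,0],[0,-2]])
    = -2·(0·0 - 2·-2) - -1·(-2·0 - 2·0) + 0·(-2·-2 - 0·0)
    = -2·4 - -1·0 + 0·4
    = -8 + 0 + 0 = -8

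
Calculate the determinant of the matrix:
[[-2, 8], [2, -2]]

For a 2×2 matrix [[a, b], [c, d]], det = ad - bc
det = (-2)(-2) - (8)(2) = 4 - 16 = -12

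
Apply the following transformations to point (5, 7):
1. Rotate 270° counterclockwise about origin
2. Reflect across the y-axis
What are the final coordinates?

Step 1: Rotate 270° → (7, -5)
Step 2: Reflect across y-axis → (-7, -5)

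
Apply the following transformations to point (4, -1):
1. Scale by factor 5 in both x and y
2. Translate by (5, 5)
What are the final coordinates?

Step 1: Scale (4, -1) by 5 → (20, -5)
Step 2: Translate by (5, 5) → (25, 0)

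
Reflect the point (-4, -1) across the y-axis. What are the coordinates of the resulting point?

Reflection across y-axis: (-4, -1) → (4, -1)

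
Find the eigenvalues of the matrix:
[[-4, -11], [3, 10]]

Characteristic equation: det(A - λI) = 0
λ² - (trace)λ + (det) = 0
trace = -4 + 10 = 6, det = (-4)(10) - (-11)(3) = -7
λ² - (6)λ + (-7) = 0
λ = (6 ± √((6)² - 4·(-7))) / 2 = (6 ± √64) / 2
Solving: λ = -1, 7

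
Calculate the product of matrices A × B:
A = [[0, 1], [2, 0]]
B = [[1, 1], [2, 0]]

Matrix multiplication:
C[0][0] = 0×1 + 1×2 = 2
C[0][1] = 0×1 + 1×0 = 0
C[1][0] = 2×1 + 0×2 = 2
C[1][1] = 2×1 + 0×0 = 2
Result: [[2, 0], [2, 2]]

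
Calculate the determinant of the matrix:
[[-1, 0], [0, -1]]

For a 2×2 matrix [[a, b], [c, d]], det = ad - bc
det = (-1)(-1) - (0)(0) = 1 - 0 = 1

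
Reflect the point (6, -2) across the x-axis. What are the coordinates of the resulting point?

Reflection across x-axis: (6, -2) → (6, 2)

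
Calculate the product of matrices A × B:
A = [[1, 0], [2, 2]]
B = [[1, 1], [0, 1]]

Matrix multiplication:
C[0][0] = 1×1 + 0×0 = 1
C[0][1] = 1×1 + 0×1 = 1
C[1][0] = 2×1 + 2×0 = 2
C[1][1] = 2×1 + 2×1 = 4
Result: [[1, 1], [2, 4]]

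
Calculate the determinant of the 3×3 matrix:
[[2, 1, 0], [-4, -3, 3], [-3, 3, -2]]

Expansion along first row:
det = 2·det([[-3,3],[3,-2]]) - 1·det([[-4,3],[-3,-2]]) + 0·det([[-4,-3],[-3,3]])
    = 2·(-3·-2 - 3·3) - 1·(-4·-2 - 3·-3) + 0·(-4·3 - -3·-3)
    = 2·-3 - 1·17 + 0·-21
    = -6 + -17 + 0 = -23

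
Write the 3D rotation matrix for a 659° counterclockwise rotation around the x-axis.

Rotation matrix for counterclockwise 659° around x-axis:
cos(659°) = 0.4848, sin(659°) = -0.8746
Result: [[1, 0, 0], [0, 0.4848, 0.8746], [0, -0.8746, 0.4848]]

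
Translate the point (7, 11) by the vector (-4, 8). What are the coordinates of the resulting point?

Translation by (-4, 8) (homogeneous matrix [[1, 0, -4], [0, 1, 8], [0, 0, 1]]):
x' = 7 + -4 = 3
y' = 11 + 8 = 19
Result: (3, 19)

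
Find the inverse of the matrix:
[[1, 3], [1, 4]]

For [[a,b],[c,d]], inverse = (1/det)·[[d,-b],[-c,a]]
det = (1)(4) - (3)(1) = 4 - 3 = 1
Inverse = [[4, -3], [-1, 1]]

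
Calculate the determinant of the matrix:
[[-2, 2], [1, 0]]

For a 2×2 matrix [[a, b], [c, d]], det = ad - bc
det = (-2)(0) - (2)(1) = 0 - 2 = -2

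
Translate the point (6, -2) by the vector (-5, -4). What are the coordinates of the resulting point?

Translation by (-5, -4) (homogeneous matrix [[1, 0, -5], [0, 1, -4], [0, 0, 1]]):
x' = 6 + -5 = 1
y' = -2 + -4 = -6
Result: (1, -6)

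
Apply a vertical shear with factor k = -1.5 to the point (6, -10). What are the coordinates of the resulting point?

Shear matrix for vertical shear with factor k = -1.5:
[[1, 0], [-1.50, 1]]
Result: (6, -10) → (6, -19)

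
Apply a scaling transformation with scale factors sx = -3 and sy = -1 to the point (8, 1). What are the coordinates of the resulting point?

Scaling matrix:
[[-3, 0], [0, -1]]
Result: (8 × -3, 1 × -1) = (-24, -1)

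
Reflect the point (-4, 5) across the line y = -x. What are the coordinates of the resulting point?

Reflection across line y = -x: (-4, 5) → (-5, 4)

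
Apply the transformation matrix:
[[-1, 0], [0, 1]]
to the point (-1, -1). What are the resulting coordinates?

Matrix multiplication:
[[-1, 0], [0, 1]] × [-1, -1]ᵀ
= [(-1)(-1) + (0)(-1), (0)(-1) + (1)(-1)]ᵀ
= [1, -1]ᵀ
Result: (1, -1)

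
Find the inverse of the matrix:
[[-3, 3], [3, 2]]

For [[a,b],[c,d]], inverse = (1/det)·[[d,-b],[-c,a]]
det = (-3)(2) - (3)(3) = -6 - 9 = -15
Inverse = (1/-15)·[[2, -3], [-3, -3]]
= [[-2/15, 1/5], [1/5, 1/5]]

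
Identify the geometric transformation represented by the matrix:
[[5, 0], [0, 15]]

This matrix represents: non-uniform scaling by sx = 5, sy = 15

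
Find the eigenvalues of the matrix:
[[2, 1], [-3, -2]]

Characteristic equation: det(A - λI) = 0
λ² - (trace)λ + (det) = 0
trace = 2 + -2 = 0, det = (2)(-2) - (1)(-3) = -1
λ² - (0)λ + (-1) = 0
λ = (0 ± √((0)² - 4·(-1))) / 2 = (0 ± √4) / 2
Solving: λ = -1, 1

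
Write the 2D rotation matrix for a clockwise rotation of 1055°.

Rotation matrix formula: [[cos θ, -sin θ], [sin θ, cos θ]]
A clockwise rotation by 1055° is equivalent to a counterclockwise rotation by -1055°.
For θ = -1055°:
cos(-1055°) = 0.9063
sin(-1055°) = 0.4226
Result: [[0.9063, -0.4226], [0.4226, 0.9063]]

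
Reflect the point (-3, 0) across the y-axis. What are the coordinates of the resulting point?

Reflection across y-axis: (-3, 0) → (3, 0)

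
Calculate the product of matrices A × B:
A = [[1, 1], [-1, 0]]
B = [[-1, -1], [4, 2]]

Matrix multiplication:
C[0][0] = 1×-1 + 1×4 = 3
C[0][1] = 1×-1 + 1×2 = 1
C[1][0] = -1×-1 + 0×4 = 1
C[1][1] = -1×-1 + 0×2 = 1
Result: [[3, 1], [1, 1]]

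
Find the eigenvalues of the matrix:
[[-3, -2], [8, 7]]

Characteristic equation: det(A - λI) = 0
λ² - (trace)λ + (det) = 0
trace = -3 + 7 = 4, det = (-3)(7) - (-2)(8) = -5
λ² - (4)λ + (-5) = 0
λ = (4 ± √((4)² - 4·(-5))) / 2 = (4 ± √36) / 2
Solving: λ = -1, 5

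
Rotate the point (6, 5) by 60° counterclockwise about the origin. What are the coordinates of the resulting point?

Rotation matrix for 60°: [[cos 60°, -sin 60°], [sin 60°, cos 60°]] ≈ [[0.500000, -0.866025], [0.866025, 0.500000]]
[[0.500000, -0.866025], [0.866025, 0.500000]] × [6, 5]ᵀ ≈ [-1.3301, 7.6962]ᵀ
Result: (-1.3301, 7.6962)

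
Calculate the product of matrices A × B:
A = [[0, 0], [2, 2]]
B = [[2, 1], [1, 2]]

Matrix multiplication:
C[0][0] = 0×2 + 0×1 = 0
C[0][1] = 0×1 + 0×2 = 0
C[1][0] = 2×2 + 2×1 = 6
C[1][1] = 2×1 + 2×2 = 6
Result: [[0, 0], [6, 6]]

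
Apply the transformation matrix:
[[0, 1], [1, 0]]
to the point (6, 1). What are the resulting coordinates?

Matrix multiplication:
[[0, 1], [1, 0]] × [6, 1]ᵀ
= [(0)(6) + (1)(1), (1)(6) + (0)(1)]ᵀ
= [1, 6]ᵀ
Result: (1, 6)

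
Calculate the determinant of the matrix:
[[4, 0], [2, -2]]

For a 2×2 matrix [[a, b], [c, d]], det = ad - bc
det = (4)(-2) - (0)(2) = -8 - 0 = -8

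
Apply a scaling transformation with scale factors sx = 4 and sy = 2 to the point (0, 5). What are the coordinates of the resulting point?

Scaling matrix:
[[4, 0], [0, 2]]
Result: (0 × 4, 5 × 2) = (0, 10)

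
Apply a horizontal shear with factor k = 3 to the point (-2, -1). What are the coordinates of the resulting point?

Shear matrix for horizontal shear with factor k = 3:
[[1, 3], [0, 1]]
Result: (-2, -1) → (-5, -1)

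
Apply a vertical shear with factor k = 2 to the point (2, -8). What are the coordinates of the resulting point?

Shear matrix for vertical shear with factor k = 2:
[[1, 0], [2, 1]]
Result: (2, -8) → (2, -4)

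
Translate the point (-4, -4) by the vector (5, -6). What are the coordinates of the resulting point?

Translation by (5, -6) (homogeneous matrix [[1, 0, 5], [0, 1, -6], [0, 0, 1]]):
x' = -4 + 5 = 1
y' = -4 + -6 = -10
Result: (1, -10)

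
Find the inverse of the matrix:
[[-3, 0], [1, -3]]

For [[a,b],[c,d]], inverse = (1/det)·[[d,-b],[-c,a]]
det = (-3)(-3) - (0)(1) = 9 - 0 = 9
Inverse = (1/9)·[[-3, 0], [-1, -3]]
= [[-1/3, 0], [-1/9, -1/3]]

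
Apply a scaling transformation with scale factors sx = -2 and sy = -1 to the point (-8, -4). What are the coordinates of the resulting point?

Scaling matrix:
[[-2, 0], [0, -1]]
Result: (-8 × -2, -4 × -1) = (16, 4)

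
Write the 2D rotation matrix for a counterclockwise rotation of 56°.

Rotation matrix formula: [[cos θ, -sin θ], [sin θ, cos θ]]
For θ = 56°:
cos(56°) = 0.5592
sin(56°) = 0.8290
Result: [[0.5592, -0.8290], [0.8290, 0.5592]]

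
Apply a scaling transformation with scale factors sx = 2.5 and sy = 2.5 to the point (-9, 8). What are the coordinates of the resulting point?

Scaling matrix:
[[2.50, 0], [0, 2.50]]
Result: (-9 × 2.5, 8 × 2.5) = (-22.5, 20)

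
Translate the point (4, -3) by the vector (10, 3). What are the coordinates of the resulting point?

Translation by (10, 3) (homogeneous matrix [[1, 0, 10], [0, 1, 3], [0, 0, 1]]):
x' = 4 + 10 = 14
y' = -3 + 3 = 0
Result: (14, 0)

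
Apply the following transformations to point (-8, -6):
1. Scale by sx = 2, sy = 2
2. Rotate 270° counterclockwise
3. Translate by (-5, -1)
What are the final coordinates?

Step 1: Scale → (-16, -12)
Step 2: Rotate 270° → (-12, 16)
Step 3: Translate → (-17, 15)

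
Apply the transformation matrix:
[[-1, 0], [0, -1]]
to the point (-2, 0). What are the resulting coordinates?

Matrix multiplication:
[[-1, 0], [0, -1]] × [-2, 0]ᵀ
= [(-1)(-2) + (0)(0), (0)(-2) + (-1)(0)]ᵀ
= [2, 0]ᵀ
Result: (2, 0)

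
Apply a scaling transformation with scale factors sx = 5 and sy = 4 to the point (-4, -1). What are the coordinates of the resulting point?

Scaling matrix:
[[5, 0], [0, 4]]
Result: (-4 × 5, -1 × 4) = (-20, -4)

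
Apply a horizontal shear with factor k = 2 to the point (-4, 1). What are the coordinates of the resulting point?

Shear matrix for horizontal shear with factor k = 2:
[[1, 2], [0, 1]]
Result: (-4, 1) → (-2, 1)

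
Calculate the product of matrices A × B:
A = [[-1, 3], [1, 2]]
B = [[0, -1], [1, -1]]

Matrix multiplication:
C[0][0] = -1×0 + 3×1 = 3
C[0][1] = -1×-1 + 3×-1 = -2
C[1][0] = 1×0 + 2×1 = 2
C[1][1] = 1×-1 + 2×-1 = -3
Result: [[3, -2], [2, -3]]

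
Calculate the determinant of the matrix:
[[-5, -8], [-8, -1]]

For a 2×2 matrix [[a, b], [c, d]], det = ad - bc
det = (-5)(-1) - (-8)(-8) = 5 - 64 = -59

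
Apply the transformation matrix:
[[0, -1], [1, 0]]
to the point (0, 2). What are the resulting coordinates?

Matrix multiplication:
[[0, -1], [1, 0]] × [0, 2]ᵀ
= [(0)(0) + (-1)(2), (1)(0) + (0)(2)]ᵀ
= [-2, 0]ᵀ
Result: (-2, 0)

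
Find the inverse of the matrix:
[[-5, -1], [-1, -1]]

For [[a,b],[c,d]], inverse = (1/det)·[[d,-b],[-c,a]]
det = (-5)(-1) - (-1)(-1) = 5 - 1 = 4
Inverse = (1/4)·[[-1, 1], [1, -5]]
= [[-1/4, 1/4], [1/4, -5/4]]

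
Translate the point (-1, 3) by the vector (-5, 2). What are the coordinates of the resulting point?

Translation by (-5, 2) (homogeneous matrix [[1, 0, -5], [0, 1, 2], [0, 0, 1]]):
x' = -1 + -5 = -6
y' = 3 + 2 = 5
Result: (-6, 5)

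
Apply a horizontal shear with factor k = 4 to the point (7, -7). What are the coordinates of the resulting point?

Shear matrix for horizontal shear with factor k = 4:
[[1, 4], [0, 1]]
Result: (7, -7) → (-21, -7)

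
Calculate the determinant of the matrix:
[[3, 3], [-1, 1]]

For a 2×2 matrix [[a, b], [c, d]], det = ad - bc
det = (3)(1) - (3)(-1) = 3 - -3 = 6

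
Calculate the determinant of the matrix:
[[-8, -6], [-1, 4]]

For a 2×2 matrix [[a, b], [c, d]], det = ad - bc
det = (-8)(4) - (-6)(-1) = -32 - 6 = -38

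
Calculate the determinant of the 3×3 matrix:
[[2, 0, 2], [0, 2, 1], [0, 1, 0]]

Expansion along first row:
det = 2·det([[2,1],[1,0]]) - 0·det([[0,1],[0,0]]) + 2·det([[0,2],[0,1]])
    = 2·(2·0 - 1·1) - 0·(0·0 - 1·0) + 2·(0·1 - 2·0)
    = 2·-1 - 0·0 + 2·0
    = -2 + 0 + 0 = -2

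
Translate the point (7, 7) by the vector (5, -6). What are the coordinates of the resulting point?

Translation by (5, -6) (homogeneous matrix [[1, 0, 5], [0, 1, -6], [0, 0, 1]]):
x' = 7 + 5 = 12
y' = 7 + -6 = 1
Result: (12, 1)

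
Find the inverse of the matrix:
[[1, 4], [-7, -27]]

For [[a,b],[c,d]], inverse = (1/det)·[[d,-b],[-c,a]]
det = (1)(-27) - (4)(-7) = -27 - -28 = 1
Inverse = [[-27, -4], [7, 1]]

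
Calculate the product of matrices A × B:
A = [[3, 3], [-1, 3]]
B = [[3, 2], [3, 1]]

Matrix multiplication:
C[0][0] = 3×3 + 3×3 = 18
C[0][1] = 3×2 + 3×1 = 9
C[1][0] = -1×3 + 3×3 = 6
C[1][1] = -1×2 + 3×1 = 1
Result: [[18, 9], [6, 1]]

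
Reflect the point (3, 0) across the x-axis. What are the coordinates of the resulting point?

Reflection across x-axis: (3, 0) → (3, 0)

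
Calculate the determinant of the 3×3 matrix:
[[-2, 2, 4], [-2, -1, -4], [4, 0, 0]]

Expansion along first row:
det = -2·det([[-1,-4],[0,0]]) - 2·det([[-2,-4],[4,0]]) + 4·det([[-2,-1],[4,0]])
    = -2·(-1·0 - -4·0) - 2·(-2·0 - -4·4) + 4·(-2·0 - -1·4)
    = -2·0 - 2·16 + 4·4
    = 0 + -32 + 16 = -16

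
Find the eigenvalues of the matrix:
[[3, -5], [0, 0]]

Characteristic equation: det(A - λI) = 0
λ² - (trace)λ + (det) = 0
trace = 3 + 0 = 3, det = (3)(0) - (-5)(0) = 0
λ² - (3)λ + (0) = 0
λ = (3 ± √((3)² - 4·(0))) / 2 = (3 ± √9) / 2
Solving: λ = 0, 3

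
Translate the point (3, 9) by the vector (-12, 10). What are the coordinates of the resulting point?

Translation by (-12, 10) (homogeneous matrix [[1, 0, -12], [0, 1, 10], [0, 0, 1]]):
x' = 3 + -12 = -9
y' = 9 + 10 = 19
Result: (-9, 19)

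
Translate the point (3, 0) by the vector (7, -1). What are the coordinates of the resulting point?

Translation by (7, -1) (homogeneous matrix [[1, 0, 7], [0, 1, -1], [0, 0, 1]]):
x' = 3 + 7 = 10
y' = 0 + -1 = -1
Result: (10, -1)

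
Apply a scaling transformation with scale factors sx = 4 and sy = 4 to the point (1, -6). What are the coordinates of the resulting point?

Scaling matrix:
[[4, 0], [0, 4]]
Result: (1 × 4, -6 × 4) = (4, -24)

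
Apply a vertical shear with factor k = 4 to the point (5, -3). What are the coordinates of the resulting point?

Shear matrix for vertical shear with factor k = 4:
[[1, 0], [4, 1]]
Result: (5, -3) → (5, 17)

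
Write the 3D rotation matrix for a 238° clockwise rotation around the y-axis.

Rotation matrix for clockwise 238° around y-axis:
A clockwise rotation by 238° is a counterclockwise rotation by -238°.
cos(-238°) = -0.5299, sin(-238°) = 0.8480
Result: [[-0.5299, 0, 0.8480], [0, 1, 0], [-0.8480, 0, -0.5299]]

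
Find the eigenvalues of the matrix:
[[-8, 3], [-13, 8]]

Characteristic equation: det(A - λI) = 0
λ² - (trace)λ + (det) = 0
trace = -8 + 8 = 0, det = (-8)(8) - (3)(-13) = -25
λ² - (0)λ + (-25) = 0
λ = (0 ± √((0)² - 4·(-25))) / 2 = (0 ± √100) / 2
Solving: λ = -5, 5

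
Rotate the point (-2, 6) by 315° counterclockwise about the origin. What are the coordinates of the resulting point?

Rotation matrix for 315°: [[cos 315°, -sin 315°], [sin 315°, cos 315°]] ≈ [[0.707107, 0.707107], [-0.707107, 0.707107]]
[[0.707107, 0.707107], [-0.707107, 0.707107]] × [-2, 6]ᵀ ≈ [2.8284, 5.6569]ᵀ
Result: (2.8284, 5.6569)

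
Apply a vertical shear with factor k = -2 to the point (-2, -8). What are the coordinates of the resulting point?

Shear matrix for vertical shear with factor k = -2:
[[1, 0], [-2, 1]]
Result: (-2, -8) → (-2, -4)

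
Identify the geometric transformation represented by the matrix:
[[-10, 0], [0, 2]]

This matrix represents: non-uniform scaling by sx = -10, sy = 2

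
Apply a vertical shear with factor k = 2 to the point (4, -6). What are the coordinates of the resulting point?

Shear matrix for vertical shear with factor k = 2:
[[1, 0], [2, 1]]
Result: (4, -6) → (4, 2)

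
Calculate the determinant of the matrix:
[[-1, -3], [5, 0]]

For a 2×2 matrix [[a, b], [c, d]], det = ad - bc
det = (-1)(0) - (-3)(5) = 0 - -15 = 15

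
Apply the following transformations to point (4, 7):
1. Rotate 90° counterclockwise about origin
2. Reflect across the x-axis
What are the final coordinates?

Step 1: Rotate 90° → (-7, 4)
Step 2: Reflect across x-axis → (-7, -4)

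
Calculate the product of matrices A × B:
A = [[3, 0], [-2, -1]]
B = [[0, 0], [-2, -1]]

Matrix multiplication:
C[0][0] = 3×0 + 0×-2 = 0
C[0][1] = 3×0 + 0×-1 = 0
C[1][0] = -2×0 + -1×-2 = 2
C[1][1] = -2×0 + -1×-1 = 1
Result: [[0, 0], [2, 1]]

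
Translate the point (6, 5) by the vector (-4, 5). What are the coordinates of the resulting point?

Translation by (-4, 5) (homogeneous matrix [[1, 0, -4], [0, 1, 5], [0, 0, 1]]):
x' = 6 + -4 = 2
y' = 5 + 5 = 10
Result: (2, 10)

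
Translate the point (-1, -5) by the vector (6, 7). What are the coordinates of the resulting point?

Translation by (6, 7) (homogeneous matrix [[1, 0, 6], [0, 1, 7], [0, 0, 1]]):
x' = -1 + 6 = 5
y' = -5 + 7 = 2
Result: (5, 2)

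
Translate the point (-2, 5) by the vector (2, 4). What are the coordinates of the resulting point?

Translation by (2, 4) (homogeneous matrix [[1, 0, 2], [0, 1, 4], [0, 0, 1]]):
x' = -2 + 2 = 0
y' = 5 + 4 = 9
Result: (0, 9)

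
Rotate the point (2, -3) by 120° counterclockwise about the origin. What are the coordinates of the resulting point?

Rotation matrix for 120°: [[cos 120°, -sin 120°], [sin 120°, cos 120°]] ≈ [[-0.500000, -0.866025], [0.866025, -0.500000]]
[[-0.500000, -0.866025], [0.866025, -0.500000]] × [2, -3]ᵀ ≈ [1.5981, 3.2321]ᵀ
Result: (1.5981, 3.2321)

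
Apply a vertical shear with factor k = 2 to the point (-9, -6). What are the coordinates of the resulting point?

Shear matrix for vertical shear with factor k = 2:
[[1, 0], [2, 1]]
Result: (-9, -6) → (-9, -24)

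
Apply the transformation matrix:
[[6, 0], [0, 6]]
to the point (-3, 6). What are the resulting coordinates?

Matrix multiplication:
[[6, 0], [0, 6]] × [-3, 6]ᵀ
= [(6)(-3) + (0)(6), (0)(-3) + (6)(6)]ᵀ
= [-18, 36]ᵀ
Result: (-18, 36)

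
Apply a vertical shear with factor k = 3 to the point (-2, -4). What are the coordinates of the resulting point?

Shear matrix for vertical shear with factor k = 3:
[[1, 0], [3, 1]]
Result: (-2, -4) → (-2, -10)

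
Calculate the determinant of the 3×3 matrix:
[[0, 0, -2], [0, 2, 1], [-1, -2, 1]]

Expansion along first row:
det = 0·det([[2,1],[-2,1]]) - 0·det([[0,1],[-1,1]]) + -2·det([[0,2],[-1,-2]])
    = 0·(2·1 - 1·-2) - 0·(0·1 - 1·-1) + -2·(0·-2 - 2·-1)
    = 0·4 - 0·1 + -2·2
    = 0 + 0 + -4 = -4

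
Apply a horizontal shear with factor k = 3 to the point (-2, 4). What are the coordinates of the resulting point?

Shear matrix for horizontal shear with factor k = 3:
[[1, 3], [0, 1]]
Result: (-2, 4) → (10, 4)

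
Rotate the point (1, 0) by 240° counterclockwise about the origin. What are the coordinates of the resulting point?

Rotation matrix for 240°: [[cos 240°, -sin 240°], [sin 240°, cos 240°]] ≈ [[-0.500000, 0.866025], [-0.866025, -0.500000]]
[[-0.500000, 0.866025], [-0.866025, -0.500000]] × [1, 0]ᵀ ≈ [-0.5000, -0.8660]ᵀ
Result: (-0.5000, -0.8660)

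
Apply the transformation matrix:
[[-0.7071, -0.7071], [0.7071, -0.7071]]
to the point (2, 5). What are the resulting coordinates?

Matrix multiplication:
[[-0.7071, -0.7071], [0.7071, -0.7071]] × [2, 5]ᵀ
= [(-0.7071)(2) + (-0.7071)(5), (0.7071)(2) + (-0.7071)(5)]ᵀ
= [-4.9497, -2.1213]ᵀ
Result: (-4.9497, -2.1213)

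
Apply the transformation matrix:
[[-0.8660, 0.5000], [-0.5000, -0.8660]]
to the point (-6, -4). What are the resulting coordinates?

Matrix multiplication:
[[-0.8660, 0.5000], [-0.5000, -0.8660]] × [-6, -4]ᵀ
= [(-0.8660)(-6) + (0.5000)(-4), (-0.5000)(-6) + (-0.8660)(-4)]ᵀ
= [3.1960, 6.4640]ᵀ
Result: (3.1960, 6.4640)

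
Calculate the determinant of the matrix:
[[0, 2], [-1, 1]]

For a 2×2 matrix [[a, b], [c, d]], det = ad - bc
det = (0)(1) - (2)(-1) = 0 - -2 = 2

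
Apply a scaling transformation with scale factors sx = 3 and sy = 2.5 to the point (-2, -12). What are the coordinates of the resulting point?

Scaling matrix:
[[3, 0], [0, 2.50]]
Result: (-2 × 3, -12 × 2.5) = (-6, -30)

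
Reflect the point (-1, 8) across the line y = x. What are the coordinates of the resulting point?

Reflection across line y = x: (-1, 8) → (8, -1)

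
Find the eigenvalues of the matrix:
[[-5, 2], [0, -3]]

Characteristic equation: det(A - λI) = 0
λ² - (trace)λ + (det) = 0
trace = -5 + -3 = -8, det = (-5)(-3) - (2)(0) = 15
λ² - (-8)λ + (15) = 0
λ = (-8 ± √((-8)² - 4·(15))) / 2 = (-8 ± √4) / 2
Solving: λ = -5, -3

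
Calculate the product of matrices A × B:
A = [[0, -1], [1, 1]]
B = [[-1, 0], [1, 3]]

Matrix multiplication:
C[0][0] = 0×-1 + -1×1 = -1
C[0][1] = 0×0 + -1×3 = -3
C[1][0] = 1×-1 + 1×1 = 0
C[1][1] = 1×0 + 1×3 = 3
Result: [[-1, -3], [0, 3]]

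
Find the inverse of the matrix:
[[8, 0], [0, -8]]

For [[a,b],[c,d]], inverse = (1/det)·[[d,-b],[-c,a]]
det = (8)(-8) - (0)(0) = -64 - 0 = -64
Inverse = (1/-64)·[[-8, 0], [0, 8]]
= [[1/8, 0], [0, -1/8]]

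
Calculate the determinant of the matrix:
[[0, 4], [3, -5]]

For a 2×2 matrix [[a, b], [c, d]], det = ad - bc
det = (0)(-5) - (4)(3) = 0 - 12 = -12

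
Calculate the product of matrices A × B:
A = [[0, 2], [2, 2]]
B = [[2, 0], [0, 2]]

Matrix multiplication:
C[0][0] = 0×2 + 2×0 = 0
C[0][1] = 0×0 + 2×2 = 4
C[1][0] = 2×2 + 2×0 = 4
C[1][1] = 2×0 + 2×2 = 4
Result: [[0, 4], [4, 4]]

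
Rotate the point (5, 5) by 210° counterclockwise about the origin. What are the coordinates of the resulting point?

Rotation matrix for 210°: [[cos 210°, -sin 210°], [sin 210°, cos 210°]] ≈ [[-0.866025, 0.500000], [-0.500000, -0.866025]]
[[-0.866025, 0.500000], [-0.500000, -0.866025]] × [5, 5]ᵀ ≈ [-1.8301, -6.8301]ᵀ
Result: (-1.8301, -6.8301)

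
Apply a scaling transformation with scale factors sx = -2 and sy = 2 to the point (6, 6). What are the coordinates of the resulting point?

Scaling matrix:
[[-2, 0], [0, 2]]
Result: (6 × -2, 6 × 2) = (-12, 12)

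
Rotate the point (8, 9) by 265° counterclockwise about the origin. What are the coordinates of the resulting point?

Rotation matrix for 265°: [[cos 265°, -sin 265°], [sin 265°, cos 265°]] ≈ [[-0.087156, 0.996195], [-0.996195, -0.087156]]
[[-0.087156, 0.996195], [-0.996195, -0.087156]] × [8, 9]ᵀ ≈ [8.2685, -8.7540]ᵀ
Result: (8.2685, -8.7540)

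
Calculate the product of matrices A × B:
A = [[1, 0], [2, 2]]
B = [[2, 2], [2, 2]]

Matrix multiplication:
C[0][0] = 1×2 + 0×2 = 2
C[0][1] = 1×2 + 0×2 = 2
C[1][0] = 2×2 + 2×2 = 8
C[1][1] = 2×2 + 2×2 = 8
Result: [[2, 2], [8, 8]]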